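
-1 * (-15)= 15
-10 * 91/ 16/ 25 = -91/ 40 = -2.28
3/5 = 0.60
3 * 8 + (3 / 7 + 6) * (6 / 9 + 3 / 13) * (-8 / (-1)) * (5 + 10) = 9312 / 13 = 716.31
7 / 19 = 0.37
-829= -829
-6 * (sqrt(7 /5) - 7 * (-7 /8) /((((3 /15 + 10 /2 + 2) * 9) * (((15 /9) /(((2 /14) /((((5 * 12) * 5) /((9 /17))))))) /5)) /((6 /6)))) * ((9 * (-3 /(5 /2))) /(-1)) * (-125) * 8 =76677.03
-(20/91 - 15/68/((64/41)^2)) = -3275995/25346048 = -0.13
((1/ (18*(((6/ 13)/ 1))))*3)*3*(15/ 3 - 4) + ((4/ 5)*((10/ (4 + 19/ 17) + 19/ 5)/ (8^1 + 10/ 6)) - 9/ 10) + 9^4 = 1655506699/ 252300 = 6561.66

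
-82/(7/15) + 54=-852/7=-121.71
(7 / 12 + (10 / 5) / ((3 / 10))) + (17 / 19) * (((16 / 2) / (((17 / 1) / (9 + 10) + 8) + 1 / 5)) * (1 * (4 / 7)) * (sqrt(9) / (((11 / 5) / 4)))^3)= 2990193 / 37268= 80.23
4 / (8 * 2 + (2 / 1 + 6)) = 1 / 6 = 0.17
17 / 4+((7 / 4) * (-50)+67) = -16.25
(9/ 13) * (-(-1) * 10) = 90/ 13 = 6.92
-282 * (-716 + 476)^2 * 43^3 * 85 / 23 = -4772742987130.43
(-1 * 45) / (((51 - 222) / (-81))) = -405 / 19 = -21.32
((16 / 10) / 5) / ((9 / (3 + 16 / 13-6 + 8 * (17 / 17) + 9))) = 176 / 325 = 0.54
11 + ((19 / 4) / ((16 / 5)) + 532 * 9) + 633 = 5433.48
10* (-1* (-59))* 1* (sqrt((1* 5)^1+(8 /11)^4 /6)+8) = 10030* sqrt(2301) /363+4720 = 6045.42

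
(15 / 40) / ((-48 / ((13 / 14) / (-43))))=13 / 77056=0.00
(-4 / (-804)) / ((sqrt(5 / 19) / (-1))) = -0.01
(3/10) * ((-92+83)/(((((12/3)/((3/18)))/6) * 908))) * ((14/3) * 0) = 0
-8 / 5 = -1.60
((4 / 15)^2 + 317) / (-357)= -71341 / 80325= -0.89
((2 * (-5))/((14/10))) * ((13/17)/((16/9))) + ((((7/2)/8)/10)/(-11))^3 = -1993305640817/648761344000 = -3.07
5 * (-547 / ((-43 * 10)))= 547 / 86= 6.36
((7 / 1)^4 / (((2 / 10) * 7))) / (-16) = -107.19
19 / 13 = 1.46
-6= -6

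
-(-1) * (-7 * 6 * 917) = -38514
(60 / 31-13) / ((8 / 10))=-1715 / 124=-13.83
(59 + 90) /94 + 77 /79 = 19009 /7426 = 2.56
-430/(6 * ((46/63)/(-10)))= 981.52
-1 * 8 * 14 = -112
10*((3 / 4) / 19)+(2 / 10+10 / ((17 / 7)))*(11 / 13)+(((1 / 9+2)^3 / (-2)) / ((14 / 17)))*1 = -713253899 / 428549940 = -1.66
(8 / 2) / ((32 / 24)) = 3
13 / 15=0.87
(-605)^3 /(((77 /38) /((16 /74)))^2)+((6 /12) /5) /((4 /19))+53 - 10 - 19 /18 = -60886795126049 /24149160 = -2521280.04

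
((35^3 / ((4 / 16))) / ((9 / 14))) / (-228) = -1170.08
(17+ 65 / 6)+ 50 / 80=28.46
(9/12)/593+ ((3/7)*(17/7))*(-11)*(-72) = 95809971/116228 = 824.33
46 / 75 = 0.61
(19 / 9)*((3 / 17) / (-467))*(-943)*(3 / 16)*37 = 5.22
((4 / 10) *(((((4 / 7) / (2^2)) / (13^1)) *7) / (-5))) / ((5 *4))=-0.00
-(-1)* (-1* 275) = -275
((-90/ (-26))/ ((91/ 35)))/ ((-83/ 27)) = -6075/ 14027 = -0.43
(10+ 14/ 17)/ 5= 184/ 85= 2.16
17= 17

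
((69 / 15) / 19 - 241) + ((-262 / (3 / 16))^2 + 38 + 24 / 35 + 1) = 11684751143 / 5985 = 1952339.37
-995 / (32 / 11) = -10945 / 32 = -342.03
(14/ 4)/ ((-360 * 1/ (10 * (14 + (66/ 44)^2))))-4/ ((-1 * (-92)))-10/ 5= -24001/ 6624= -3.62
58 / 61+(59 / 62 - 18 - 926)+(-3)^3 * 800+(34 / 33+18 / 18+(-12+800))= -2714788507 / 124806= -21752.07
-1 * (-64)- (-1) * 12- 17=59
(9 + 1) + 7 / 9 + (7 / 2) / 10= 2003 / 180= 11.13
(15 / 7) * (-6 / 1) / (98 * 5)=-9 / 343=-0.03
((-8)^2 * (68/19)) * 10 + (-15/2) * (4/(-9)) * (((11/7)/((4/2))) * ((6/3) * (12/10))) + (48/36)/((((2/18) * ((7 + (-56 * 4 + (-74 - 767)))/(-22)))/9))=161754808/70357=2299.06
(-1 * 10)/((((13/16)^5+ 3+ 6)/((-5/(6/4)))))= 104857600/29425431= 3.56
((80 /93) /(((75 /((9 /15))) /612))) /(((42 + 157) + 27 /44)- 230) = -143616 /1036175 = -0.14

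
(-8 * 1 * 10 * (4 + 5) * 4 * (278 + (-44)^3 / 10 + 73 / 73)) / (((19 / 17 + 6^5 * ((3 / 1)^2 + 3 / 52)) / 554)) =2905294174848 / 15565855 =186645.33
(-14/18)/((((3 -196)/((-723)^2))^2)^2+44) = -58071348211178613553263/3285179127375248668501165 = -0.02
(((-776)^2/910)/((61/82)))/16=1543076/27755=55.60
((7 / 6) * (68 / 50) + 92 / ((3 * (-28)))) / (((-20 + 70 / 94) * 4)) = -2021 / 316750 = -0.01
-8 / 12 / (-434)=1 / 651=0.00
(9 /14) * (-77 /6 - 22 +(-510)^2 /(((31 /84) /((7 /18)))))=152919363 /868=176174.38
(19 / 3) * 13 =247 / 3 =82.33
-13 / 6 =-2.17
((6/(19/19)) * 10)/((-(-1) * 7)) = 60/7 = 8.57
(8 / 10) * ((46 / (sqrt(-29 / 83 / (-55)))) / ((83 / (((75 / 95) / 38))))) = 276 * sqrt(132385) / 868927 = 0.12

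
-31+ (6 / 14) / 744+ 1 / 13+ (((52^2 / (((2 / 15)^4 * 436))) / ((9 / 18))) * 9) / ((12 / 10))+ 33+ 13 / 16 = 1448139305787 / 4919824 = 294347.79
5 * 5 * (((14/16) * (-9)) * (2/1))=-1575/4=-393.75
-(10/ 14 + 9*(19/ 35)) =-28/ 5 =-5.60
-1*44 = -44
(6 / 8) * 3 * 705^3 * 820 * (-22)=-14222842548750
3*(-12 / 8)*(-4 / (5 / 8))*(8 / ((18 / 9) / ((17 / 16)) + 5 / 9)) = 176256 / 1865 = 94.51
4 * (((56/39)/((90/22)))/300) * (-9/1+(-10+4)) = -616/8775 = -0.07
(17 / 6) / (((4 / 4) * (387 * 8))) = 17 / 18576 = 0.00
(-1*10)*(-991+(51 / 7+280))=49260 / 7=7037.14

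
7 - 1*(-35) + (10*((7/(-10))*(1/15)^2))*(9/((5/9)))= 5187/125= 41.50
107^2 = 11449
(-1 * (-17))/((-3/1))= -17/3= -5.67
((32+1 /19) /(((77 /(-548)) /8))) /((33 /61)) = -7755296 /2299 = -3373.33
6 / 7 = 0.86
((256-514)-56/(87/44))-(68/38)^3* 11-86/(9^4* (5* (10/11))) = -11398279799053/32626376775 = -349.36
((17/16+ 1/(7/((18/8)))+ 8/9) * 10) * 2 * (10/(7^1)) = 57275/882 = 64.94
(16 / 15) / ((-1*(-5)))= 16 / 75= 0.21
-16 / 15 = -1.07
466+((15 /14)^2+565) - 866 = 32565 /196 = 166.15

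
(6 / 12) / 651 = 1 / 1302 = 0.00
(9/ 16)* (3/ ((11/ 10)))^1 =135/ 88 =1.53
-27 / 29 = -0.93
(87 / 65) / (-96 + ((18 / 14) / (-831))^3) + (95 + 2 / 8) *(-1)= -5778103322286209 / 60653623840420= -95.26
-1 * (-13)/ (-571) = -13/ 571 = -0.02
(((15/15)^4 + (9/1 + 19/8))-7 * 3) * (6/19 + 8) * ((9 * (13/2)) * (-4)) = 637767/38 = 16783.34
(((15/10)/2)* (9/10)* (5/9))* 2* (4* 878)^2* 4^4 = 2368155648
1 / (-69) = -1 / 69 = -0.01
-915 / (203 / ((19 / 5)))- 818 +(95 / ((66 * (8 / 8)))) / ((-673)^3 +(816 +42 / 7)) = -682129884282491 / 816796730442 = -835.13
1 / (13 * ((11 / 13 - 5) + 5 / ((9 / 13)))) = 9 / 359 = 0.03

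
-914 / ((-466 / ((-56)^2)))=1433152 / 233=6150.87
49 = 49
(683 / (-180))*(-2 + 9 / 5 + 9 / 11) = -11611 / 4950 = -2.35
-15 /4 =-3.75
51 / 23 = 2.22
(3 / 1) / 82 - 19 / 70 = -337 / 1435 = -0.23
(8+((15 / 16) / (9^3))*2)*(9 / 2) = 15557 / 432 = 36.01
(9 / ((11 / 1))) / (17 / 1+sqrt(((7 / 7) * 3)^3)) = 0.04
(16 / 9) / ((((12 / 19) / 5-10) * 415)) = -152 / 350343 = -0.00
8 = 8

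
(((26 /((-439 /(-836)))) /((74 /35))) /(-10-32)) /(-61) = 27170 /2972469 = 0.01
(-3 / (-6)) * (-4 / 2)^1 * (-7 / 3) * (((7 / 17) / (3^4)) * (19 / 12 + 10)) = 6811 / 49572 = 0.14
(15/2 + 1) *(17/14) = 289/28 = 10.32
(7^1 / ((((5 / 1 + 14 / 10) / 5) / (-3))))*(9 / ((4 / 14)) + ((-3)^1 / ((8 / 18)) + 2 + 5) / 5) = -66255 / 128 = -517.62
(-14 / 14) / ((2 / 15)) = -15 / 2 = -7.50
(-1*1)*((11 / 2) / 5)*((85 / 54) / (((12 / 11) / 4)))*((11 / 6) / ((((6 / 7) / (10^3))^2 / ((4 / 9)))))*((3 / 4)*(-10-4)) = 485066312500 / 6561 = 73931765.36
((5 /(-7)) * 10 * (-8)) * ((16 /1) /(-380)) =-320 /133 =-2.41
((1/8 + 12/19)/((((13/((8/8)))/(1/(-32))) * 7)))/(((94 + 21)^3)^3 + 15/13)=-23/311419295166952700102144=-0.00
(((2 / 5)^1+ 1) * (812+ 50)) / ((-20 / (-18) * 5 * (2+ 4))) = 36.20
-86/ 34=-43/ 17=-2.53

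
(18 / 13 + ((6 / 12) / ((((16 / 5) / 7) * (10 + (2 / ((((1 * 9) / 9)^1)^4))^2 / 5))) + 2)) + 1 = 100771 / 22464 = 4.49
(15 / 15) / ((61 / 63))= 63 / 61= 1.03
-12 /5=-2.40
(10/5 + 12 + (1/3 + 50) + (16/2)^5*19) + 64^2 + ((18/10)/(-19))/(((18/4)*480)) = 4763317733/7600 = 626752.33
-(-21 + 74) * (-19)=1007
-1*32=-32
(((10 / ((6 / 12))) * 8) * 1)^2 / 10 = 2560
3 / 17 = 0.18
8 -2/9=70/9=7.78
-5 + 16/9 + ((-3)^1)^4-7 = 637/9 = 70.78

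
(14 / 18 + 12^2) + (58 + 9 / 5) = 9206 / 45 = 204.58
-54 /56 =-27 /28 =-0.96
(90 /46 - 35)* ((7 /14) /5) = -76 /23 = -3.30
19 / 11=1.73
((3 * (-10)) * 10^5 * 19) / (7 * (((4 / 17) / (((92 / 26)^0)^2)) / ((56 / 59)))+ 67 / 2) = -1617696.16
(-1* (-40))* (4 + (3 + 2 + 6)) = 600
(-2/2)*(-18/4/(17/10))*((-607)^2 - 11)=16579710/17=975277.06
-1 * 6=-6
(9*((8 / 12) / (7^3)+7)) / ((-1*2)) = -21615 / 686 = -31.51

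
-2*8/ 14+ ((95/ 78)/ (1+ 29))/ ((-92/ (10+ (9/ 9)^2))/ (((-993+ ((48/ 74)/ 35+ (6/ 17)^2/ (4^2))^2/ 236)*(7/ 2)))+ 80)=-44349685175617850405537/ 38823213217371865961280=-1.14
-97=-97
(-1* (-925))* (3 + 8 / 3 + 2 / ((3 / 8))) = 10175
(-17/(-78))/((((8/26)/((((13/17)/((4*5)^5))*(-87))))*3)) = -0.00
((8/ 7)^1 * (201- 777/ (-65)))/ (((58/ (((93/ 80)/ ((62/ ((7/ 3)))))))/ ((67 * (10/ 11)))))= 463707/ 41470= 11.18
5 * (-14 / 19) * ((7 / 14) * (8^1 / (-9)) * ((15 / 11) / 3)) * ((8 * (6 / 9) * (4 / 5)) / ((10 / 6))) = 3584 / 1881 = 1.91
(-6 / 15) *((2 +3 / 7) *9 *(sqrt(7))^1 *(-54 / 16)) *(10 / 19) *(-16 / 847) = -0.78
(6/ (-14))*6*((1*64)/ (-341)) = 1152/ 2387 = 0.48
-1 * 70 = -70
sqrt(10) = 3.16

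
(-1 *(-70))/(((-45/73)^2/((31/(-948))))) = -1156393/191970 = -6.02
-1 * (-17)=17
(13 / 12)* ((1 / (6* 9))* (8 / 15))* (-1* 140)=-364 / 243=-1.50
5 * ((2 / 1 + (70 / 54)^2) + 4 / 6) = 15845 / 729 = 21.74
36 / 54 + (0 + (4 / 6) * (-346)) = -230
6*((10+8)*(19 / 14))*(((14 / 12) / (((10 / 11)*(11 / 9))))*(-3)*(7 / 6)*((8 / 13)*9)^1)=-193914 / 65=-2983.29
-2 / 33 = -0.06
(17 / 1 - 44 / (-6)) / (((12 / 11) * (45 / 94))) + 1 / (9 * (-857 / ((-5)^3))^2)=27720245959 / 594903690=46.60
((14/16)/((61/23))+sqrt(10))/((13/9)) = 1449/6344+9 * sqrt(10)/13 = 2.42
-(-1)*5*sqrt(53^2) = 265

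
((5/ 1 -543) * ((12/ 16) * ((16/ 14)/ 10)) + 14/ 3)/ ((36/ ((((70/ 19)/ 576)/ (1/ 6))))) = -68/ 1539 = -0.04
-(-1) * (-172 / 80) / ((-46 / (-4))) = -43 / 230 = -0.19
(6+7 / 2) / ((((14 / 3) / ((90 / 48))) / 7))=855 / 32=26.72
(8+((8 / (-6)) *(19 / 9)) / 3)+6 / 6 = 653 / 81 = 8.06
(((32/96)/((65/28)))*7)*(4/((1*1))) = 784/195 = 4.02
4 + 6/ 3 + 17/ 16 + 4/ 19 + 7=4339/ 304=14.27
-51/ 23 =-2.22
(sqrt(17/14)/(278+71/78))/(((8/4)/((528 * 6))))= 61776 * sqrt(238)/152285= 6.26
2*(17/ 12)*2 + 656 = 1985/ 3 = 661.67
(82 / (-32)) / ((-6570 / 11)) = 451 / 105120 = 0.00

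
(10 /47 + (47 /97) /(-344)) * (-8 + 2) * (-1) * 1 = 994413 /784148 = 1.27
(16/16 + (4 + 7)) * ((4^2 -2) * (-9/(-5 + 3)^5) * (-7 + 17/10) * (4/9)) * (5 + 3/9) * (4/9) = -11872/45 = -263.82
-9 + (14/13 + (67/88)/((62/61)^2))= -31601025/4397536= -7.19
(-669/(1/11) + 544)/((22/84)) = -286230/11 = -26020.91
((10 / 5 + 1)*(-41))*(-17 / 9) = 697 / 3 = 232.33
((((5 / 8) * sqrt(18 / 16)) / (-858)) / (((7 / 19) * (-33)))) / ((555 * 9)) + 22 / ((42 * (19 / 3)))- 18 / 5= -2339 / 665 + 19 * sqrt(2) / 2111997888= -3.52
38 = 38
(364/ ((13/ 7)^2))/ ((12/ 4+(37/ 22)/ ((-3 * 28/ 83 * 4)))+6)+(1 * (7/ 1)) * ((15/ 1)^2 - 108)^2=79058463267/ 824941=95835.29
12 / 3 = 4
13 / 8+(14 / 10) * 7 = 457 / 40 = 11.42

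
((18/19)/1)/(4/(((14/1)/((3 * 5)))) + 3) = 42/323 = 0.13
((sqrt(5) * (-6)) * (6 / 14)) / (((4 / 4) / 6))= -34.50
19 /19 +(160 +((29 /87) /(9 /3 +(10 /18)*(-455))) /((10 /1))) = 3619277 /22480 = 161.00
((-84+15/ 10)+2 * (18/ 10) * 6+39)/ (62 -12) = -219/ 500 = -0.44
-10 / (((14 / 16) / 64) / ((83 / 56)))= -1084.08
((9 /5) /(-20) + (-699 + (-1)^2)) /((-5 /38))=1326371 /250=5305.48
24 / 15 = 8 / 5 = 1.60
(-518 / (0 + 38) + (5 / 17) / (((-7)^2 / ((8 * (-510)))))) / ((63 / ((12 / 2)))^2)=-141964 / 410571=-0.35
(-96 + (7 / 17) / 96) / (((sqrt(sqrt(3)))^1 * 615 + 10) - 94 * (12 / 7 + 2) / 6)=-2362399024254373125 * 3^(3 / 4) / 45403814299100011616 - 46278509727940875 * sqrt(3) / 11350953574775002904 - 906578626493925 * 3^(1 / 4) / 2837738393693750726 - 35519069686870 / 1418869196846875363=-0.13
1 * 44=44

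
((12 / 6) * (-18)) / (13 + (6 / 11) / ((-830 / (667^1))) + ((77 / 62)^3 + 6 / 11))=-39166823520 / 16344190697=-2.40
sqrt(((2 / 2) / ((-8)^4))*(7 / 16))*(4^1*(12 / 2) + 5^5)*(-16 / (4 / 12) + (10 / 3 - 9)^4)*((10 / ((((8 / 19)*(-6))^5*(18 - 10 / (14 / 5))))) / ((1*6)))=-35.92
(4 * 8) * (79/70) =1264/35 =36.11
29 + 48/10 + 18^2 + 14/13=23327/65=358.88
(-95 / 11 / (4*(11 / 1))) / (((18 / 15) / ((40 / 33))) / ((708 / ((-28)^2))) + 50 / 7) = -980875 / 41173396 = -0.02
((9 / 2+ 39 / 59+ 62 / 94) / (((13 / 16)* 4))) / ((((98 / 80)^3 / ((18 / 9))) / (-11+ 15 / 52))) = -1150753088000 / 55134674413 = -20.87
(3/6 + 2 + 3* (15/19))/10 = 0.49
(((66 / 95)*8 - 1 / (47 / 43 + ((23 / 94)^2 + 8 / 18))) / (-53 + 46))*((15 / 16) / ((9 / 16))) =-853051988 / 726465019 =-1.17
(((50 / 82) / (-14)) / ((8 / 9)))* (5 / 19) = -1125 / 87248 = -0.01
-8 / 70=-4 / 35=-0.11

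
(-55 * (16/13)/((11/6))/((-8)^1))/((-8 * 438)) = -5/3796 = -0.00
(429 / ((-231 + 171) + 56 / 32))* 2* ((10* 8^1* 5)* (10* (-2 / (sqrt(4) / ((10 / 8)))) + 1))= 15787200 / 233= 67756.22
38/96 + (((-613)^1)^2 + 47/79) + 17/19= 27073540759/72048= 375770.89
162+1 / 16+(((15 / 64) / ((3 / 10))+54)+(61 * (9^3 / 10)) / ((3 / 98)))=23277159 / 160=145482.24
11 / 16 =0.69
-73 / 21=-3.48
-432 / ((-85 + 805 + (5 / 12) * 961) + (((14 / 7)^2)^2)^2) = -0.31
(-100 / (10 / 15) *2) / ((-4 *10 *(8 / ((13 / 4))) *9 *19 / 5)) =325 / 3648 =0.09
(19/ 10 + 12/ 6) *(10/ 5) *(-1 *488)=-19032/ 5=-3806.40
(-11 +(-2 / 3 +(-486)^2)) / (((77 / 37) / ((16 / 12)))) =151321.56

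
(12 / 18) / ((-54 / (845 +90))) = -935 / 81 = -11.54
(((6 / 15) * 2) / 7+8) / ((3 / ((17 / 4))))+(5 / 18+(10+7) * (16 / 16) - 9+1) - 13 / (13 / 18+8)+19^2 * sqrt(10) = 1907239 / 98910+361 * sqrt(10) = 1160.86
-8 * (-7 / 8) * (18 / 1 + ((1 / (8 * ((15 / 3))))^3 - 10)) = 3584007 / 64000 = 56.00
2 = 2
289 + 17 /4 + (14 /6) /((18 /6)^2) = 31699 /108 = 293.51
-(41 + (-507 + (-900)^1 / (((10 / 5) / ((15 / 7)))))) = 10012 / 7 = 1430.29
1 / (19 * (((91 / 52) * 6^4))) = 1 / 43092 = 0.00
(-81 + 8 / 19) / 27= -1531 / 513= -2.98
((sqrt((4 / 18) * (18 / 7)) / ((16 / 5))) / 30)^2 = 0.00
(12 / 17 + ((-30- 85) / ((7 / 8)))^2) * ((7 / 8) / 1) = 3597347 / 238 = 15114.90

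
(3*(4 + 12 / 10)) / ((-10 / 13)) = -507 / 25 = -20.28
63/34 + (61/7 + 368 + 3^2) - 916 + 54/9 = -124339/238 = -522.43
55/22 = 5/2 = 2.50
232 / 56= 29 / 7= 4.14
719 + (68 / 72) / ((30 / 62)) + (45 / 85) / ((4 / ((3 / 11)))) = 72805363 / 100980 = 720.99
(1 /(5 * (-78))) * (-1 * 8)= 0.02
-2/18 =-1/9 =-0.11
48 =48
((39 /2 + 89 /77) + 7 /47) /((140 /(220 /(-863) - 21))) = -552436131 /174899032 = -3.16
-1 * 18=-18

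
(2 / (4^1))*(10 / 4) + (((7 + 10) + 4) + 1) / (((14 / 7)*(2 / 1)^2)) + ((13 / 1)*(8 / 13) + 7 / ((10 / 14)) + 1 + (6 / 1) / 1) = 144 / 5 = 28.80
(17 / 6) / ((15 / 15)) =17 / 6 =2.83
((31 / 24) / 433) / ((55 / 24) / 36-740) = -1116 / 276819065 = -0.00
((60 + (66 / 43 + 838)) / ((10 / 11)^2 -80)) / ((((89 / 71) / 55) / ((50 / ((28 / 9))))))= -102805275375 / 12831931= -8011.68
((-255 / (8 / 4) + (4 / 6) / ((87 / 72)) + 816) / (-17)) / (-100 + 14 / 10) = 199825 / 486098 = 0.41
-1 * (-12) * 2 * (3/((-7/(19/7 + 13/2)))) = -4644/49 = -94.78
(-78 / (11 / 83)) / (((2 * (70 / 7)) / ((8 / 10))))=-6474 / 275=-23.54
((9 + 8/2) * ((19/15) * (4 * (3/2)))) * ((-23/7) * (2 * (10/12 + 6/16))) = -164749/210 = -784.52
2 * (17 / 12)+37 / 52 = 553 / 156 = 3.54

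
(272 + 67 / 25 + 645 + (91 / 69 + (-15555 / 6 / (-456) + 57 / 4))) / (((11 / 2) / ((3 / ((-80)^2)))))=44856897 / 559360000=0.08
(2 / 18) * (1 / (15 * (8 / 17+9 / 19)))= 0.01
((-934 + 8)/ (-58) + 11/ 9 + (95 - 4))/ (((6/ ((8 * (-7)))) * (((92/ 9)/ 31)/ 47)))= -143922.62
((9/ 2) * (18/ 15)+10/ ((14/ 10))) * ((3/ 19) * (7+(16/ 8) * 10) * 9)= 481.25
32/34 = 16/17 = 0.94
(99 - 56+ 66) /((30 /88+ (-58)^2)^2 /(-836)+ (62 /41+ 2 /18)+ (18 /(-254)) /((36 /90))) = -8267386007232 /1026807525640175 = -0.01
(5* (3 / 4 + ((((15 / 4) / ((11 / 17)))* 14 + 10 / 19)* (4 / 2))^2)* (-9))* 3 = -3601249.58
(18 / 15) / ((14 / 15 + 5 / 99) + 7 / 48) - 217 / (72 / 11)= -20672201 / 644184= -32.09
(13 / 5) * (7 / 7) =13 / 5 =2.60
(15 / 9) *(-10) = -50 / 3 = -16.67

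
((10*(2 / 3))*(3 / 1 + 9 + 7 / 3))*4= 3440 / 9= 382.22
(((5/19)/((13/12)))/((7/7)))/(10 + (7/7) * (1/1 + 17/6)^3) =12960/3538769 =0.00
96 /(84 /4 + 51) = 4 /3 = 1.33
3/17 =0.18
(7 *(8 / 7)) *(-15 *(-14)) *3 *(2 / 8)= 1260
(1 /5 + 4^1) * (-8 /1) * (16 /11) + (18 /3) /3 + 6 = -2248 /55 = -40.87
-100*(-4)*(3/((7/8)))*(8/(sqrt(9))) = 25600/7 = 3657.14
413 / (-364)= -59 / 52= -1.13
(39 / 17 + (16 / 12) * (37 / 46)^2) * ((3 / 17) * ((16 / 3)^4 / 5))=5581438976 / 61916805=90.14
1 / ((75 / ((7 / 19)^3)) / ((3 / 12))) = 343 / 2057700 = 0.00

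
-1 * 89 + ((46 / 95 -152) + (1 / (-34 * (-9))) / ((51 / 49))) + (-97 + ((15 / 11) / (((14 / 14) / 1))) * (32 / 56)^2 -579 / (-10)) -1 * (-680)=160153721243 / 399552615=400.83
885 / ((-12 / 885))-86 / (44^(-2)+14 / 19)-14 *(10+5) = -7116574241 / 108492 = -65595.38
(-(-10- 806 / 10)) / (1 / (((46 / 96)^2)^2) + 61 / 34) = 4310111082 / 987782225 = 4.36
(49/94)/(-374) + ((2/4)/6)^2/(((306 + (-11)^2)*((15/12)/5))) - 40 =-2702179919/67552254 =-40.00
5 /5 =1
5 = 5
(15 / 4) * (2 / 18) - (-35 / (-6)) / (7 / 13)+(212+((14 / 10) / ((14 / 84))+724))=56039 / 60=933.98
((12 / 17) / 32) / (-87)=-1 / 3944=-0.00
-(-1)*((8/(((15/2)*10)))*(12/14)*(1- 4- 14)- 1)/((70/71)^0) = -447/175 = -2.55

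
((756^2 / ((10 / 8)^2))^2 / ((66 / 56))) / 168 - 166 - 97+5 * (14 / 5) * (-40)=4645731576307 / 6875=675742774.74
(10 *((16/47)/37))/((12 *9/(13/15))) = 104/140859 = 0.00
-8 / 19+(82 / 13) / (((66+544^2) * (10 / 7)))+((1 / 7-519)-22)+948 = 148682232913 / 365562470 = 406.72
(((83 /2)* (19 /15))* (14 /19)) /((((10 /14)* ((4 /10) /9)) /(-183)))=-2232783 /10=-223278.30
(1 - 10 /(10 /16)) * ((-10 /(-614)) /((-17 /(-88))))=-6600 /5219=-1.26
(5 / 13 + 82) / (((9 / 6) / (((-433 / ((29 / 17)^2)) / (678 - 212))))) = -44673909 / 2547389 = -17.54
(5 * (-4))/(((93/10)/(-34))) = 6800/93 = 73.12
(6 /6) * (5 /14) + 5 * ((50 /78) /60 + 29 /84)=250 /117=2.14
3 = 3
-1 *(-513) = 513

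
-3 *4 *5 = -60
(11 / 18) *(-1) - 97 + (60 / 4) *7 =133 / 18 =7.39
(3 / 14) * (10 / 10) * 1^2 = 3 / 14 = 0.21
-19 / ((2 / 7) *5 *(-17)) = 133 / 170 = 0.78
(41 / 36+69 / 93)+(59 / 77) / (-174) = 4676093 / 2492028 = 1.88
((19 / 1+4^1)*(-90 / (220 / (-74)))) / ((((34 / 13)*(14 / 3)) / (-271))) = -80947971 / 5236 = -15459.89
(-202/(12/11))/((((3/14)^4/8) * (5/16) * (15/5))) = -2731531264/3645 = -749391.29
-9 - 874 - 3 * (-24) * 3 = -667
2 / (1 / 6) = 12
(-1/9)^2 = 1/81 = 0.01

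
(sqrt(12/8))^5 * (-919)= -8271 * sqrt(6)/8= -2532.47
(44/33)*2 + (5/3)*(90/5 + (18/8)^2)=1973/48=41.10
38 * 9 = 342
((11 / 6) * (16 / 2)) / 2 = 7.33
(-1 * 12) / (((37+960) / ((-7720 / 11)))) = 92640 / 10967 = 8.45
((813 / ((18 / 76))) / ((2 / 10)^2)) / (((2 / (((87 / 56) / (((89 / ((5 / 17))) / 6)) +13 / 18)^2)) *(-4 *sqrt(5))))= -2122230539134145 *sqrt(5) / 1744456658112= -2720.30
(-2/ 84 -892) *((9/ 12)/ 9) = -74.34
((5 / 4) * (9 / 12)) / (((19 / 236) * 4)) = 885 / 304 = 2.91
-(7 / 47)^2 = -0.02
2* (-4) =-8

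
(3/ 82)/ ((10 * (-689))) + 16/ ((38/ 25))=112995943/ 10734620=10.53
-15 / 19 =-0.79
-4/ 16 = -1/ 4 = -0.25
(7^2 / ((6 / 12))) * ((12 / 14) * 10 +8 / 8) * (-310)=-290780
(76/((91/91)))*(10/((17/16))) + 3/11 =133811/187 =715.57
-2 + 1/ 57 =-113/ 57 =-1.98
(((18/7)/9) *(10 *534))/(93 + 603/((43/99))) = 19135/18578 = 1.03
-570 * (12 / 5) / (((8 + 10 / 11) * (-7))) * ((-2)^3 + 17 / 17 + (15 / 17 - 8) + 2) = -1549944 / 5831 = -265.81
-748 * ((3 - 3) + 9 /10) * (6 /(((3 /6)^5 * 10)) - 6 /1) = -222156 /25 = -8886.24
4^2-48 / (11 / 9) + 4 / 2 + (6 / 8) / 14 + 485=285689 / 616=463.78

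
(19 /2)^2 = 361 /4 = 90.25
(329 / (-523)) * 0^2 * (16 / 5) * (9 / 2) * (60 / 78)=0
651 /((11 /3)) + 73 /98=192197 /1078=178.29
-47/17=-2.76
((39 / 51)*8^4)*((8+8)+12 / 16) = 891904 / 17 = 52464.94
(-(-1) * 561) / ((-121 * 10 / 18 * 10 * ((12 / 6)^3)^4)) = -459 / 2252800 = -0.00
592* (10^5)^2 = 5920000000000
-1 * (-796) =796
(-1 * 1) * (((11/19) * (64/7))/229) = -704/30457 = -0.02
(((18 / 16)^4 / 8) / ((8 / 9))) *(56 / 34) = 413343 / 1114112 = 0.37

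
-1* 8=-8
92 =92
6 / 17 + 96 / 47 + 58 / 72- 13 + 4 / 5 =-1294229 / 143820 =-9.00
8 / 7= 1.14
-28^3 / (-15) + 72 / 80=43931 / 30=1464.37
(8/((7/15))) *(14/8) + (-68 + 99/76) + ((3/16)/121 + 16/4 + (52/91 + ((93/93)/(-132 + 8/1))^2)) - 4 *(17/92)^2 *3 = -1064668324343/32724729268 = -32.53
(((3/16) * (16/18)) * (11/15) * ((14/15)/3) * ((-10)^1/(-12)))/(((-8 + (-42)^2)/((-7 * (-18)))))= 539/237060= 0.00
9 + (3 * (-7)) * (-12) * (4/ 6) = 177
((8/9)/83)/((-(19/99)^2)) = -8712/29963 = -0.29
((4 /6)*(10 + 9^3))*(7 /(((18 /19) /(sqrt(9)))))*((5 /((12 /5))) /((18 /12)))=2457175 /162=15167.75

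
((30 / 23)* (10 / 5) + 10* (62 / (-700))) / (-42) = -1387 / 33810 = -0.04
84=84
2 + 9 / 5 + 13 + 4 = 104 / 5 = 20.80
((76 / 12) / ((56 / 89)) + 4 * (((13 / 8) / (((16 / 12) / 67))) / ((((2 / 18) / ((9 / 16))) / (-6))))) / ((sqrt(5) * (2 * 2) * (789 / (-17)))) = 23.88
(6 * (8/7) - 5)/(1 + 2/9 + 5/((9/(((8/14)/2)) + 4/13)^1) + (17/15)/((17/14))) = 483795/602483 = 0.80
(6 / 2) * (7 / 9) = 7 / 3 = 2.33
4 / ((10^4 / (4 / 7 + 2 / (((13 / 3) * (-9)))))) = 71 / 341250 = 0.00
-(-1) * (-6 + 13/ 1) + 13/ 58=419/ 58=7.22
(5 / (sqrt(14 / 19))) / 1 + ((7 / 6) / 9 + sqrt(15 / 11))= 7 / 54 + sqrt(165) / 11 + 5 * sqrt(266) / 14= 7.12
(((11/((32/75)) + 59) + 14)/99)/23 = 3161/72864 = 0.04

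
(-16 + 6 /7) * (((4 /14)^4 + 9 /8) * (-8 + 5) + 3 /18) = 9859537 /201684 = 48.89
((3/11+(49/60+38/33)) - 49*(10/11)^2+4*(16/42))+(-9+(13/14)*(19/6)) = -362437/8470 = -42.79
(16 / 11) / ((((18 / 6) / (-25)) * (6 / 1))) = -200 / 99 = -2.02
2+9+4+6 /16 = 123 /8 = 15.38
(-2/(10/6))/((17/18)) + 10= 742/85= 8.73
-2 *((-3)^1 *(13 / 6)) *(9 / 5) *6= 702 / 5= 140.40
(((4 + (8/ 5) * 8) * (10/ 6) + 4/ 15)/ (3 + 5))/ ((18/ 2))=0.39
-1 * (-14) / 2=7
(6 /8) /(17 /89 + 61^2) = 267 /1324744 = 0.00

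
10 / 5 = 2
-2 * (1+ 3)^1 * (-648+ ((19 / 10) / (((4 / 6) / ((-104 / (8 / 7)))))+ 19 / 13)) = 471062 / 65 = 7247.11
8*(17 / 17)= 8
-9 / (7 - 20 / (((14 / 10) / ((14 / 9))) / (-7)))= -81 / 1463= -0.06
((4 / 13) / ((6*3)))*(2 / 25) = 4 / 2925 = 0.00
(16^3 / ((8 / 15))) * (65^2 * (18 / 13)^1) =44928000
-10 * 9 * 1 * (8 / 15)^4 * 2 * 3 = -16384 / 375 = -43.69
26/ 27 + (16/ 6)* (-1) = -1.70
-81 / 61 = -1.33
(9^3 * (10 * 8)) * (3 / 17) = 174960 / 17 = 10291.76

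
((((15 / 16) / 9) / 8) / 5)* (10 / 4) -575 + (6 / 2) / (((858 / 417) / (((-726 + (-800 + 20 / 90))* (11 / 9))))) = -295986359 / 89856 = -3294.01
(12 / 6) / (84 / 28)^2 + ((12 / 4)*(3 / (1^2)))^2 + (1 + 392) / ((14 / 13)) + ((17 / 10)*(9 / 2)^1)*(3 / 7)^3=27582529 / 61740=446.75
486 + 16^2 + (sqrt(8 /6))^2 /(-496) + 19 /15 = 743.26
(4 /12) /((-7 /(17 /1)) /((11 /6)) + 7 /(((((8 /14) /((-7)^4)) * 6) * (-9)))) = -13464 /22009435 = -0.00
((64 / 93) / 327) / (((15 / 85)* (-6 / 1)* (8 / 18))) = -136 / 30411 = -0.00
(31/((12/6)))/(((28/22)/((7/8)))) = 341/32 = 10.66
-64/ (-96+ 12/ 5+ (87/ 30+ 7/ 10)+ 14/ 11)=44/ 61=0.72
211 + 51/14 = 214.64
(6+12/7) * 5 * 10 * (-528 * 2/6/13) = -475200/91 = -5221.98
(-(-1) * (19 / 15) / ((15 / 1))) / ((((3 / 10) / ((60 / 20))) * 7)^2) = 76 / 441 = 0.17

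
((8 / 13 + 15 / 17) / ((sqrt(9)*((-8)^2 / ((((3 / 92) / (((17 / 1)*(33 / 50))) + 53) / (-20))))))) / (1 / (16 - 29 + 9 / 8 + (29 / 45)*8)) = 40562104051 / 292000051200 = 0.14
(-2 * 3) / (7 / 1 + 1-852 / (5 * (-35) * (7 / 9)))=-3675 / 8734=-0.42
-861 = -861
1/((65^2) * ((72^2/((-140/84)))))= -1/13141440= -0.00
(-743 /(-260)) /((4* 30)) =743 /31200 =0.02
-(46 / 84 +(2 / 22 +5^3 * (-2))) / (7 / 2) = 115205 / 1617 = 71.25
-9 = -9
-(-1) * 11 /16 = 11 /16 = 0.69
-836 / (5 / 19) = -15884 / 5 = -3176.80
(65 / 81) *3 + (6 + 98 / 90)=1282 / 135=9.50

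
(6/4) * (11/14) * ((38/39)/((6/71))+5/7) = 27577/1911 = 14.43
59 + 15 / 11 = 664 / 11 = 60.36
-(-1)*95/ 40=19/ 8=2.38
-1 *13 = -13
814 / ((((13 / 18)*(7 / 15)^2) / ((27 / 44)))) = 2022975 / 637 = 3175.78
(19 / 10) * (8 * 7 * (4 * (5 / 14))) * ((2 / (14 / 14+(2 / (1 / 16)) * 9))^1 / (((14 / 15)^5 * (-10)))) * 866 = -1249475625 / 9714446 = -128.62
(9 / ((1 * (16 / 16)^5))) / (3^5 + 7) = 9 / 250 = 0.04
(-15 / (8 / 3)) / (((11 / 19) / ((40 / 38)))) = -225 / 22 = -10.23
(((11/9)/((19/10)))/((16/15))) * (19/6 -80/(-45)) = 24475/8208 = 2.98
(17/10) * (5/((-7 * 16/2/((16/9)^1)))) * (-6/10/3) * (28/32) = 17/360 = 0.05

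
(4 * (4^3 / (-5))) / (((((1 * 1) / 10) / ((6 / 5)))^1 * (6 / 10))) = -1024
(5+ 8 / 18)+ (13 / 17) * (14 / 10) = 4984 / 765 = 6.52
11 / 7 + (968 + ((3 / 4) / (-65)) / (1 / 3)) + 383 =2461617 / 1820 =1352.54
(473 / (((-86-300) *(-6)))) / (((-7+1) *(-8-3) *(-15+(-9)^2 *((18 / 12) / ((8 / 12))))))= 43 / 2324106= 0.00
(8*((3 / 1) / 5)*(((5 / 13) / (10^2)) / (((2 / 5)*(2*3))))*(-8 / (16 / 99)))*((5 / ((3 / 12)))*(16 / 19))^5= -515992.91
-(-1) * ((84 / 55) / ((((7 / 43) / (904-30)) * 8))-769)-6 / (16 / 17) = 109819 / 440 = 249.59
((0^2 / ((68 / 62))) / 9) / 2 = 0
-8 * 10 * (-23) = 1840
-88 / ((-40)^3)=11 / 8000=0.00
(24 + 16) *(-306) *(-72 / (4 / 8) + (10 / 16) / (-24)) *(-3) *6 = -63463635 / 2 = -31731817.50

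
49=49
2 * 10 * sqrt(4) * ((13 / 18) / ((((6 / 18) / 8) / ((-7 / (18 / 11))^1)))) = -2965.93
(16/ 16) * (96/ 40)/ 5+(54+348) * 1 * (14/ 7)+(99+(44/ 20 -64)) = 21042/ 25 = 841.68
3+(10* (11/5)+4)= 29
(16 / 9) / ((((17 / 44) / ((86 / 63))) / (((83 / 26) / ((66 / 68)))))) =456832 / 22113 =20.66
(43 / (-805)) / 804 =-43 / 647220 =-0.00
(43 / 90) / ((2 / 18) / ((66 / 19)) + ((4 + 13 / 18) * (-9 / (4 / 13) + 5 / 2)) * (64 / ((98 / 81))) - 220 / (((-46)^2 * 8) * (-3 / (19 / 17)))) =-2501169132 / 34980325356665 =-0.00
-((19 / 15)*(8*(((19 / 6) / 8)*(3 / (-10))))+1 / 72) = 2141 / 1800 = 1.19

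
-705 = -705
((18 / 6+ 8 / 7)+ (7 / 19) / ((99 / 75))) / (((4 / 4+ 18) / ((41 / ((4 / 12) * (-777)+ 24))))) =-795728 / 19596885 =-0.04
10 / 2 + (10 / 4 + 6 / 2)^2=35.25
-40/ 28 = -10/ 7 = -1.43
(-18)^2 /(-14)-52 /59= -9922 /413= -24.02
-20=-20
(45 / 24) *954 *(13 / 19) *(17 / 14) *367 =580320585 / 1064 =545414.08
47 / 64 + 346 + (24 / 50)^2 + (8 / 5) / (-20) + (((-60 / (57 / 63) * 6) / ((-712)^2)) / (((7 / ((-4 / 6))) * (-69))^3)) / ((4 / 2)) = 33614154865628736569 / 96902940942360000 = 346.88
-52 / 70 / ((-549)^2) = -26 / 10549035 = -0.00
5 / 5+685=686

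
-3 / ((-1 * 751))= 3 / 751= 0.00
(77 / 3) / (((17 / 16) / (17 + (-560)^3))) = -72119630352 / 17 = -4242331197.18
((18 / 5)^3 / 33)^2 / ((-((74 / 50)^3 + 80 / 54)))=-102036672 / 241108351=-0.42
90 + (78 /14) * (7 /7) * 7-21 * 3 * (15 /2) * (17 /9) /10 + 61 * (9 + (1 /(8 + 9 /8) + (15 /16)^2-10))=729733 /18688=39.05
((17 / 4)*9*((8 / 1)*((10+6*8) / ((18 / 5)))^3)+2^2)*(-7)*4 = -2902300072 / 81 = -35830865.09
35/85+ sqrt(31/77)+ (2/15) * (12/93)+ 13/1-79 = -518339/7905+ sqrt(2387)/77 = -64.94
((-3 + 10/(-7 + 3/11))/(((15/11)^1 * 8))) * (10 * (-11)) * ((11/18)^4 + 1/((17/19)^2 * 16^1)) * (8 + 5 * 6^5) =161097161712355/420940638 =382707.55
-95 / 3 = -31.67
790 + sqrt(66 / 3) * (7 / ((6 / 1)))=7 * sqrt(22) / 6 + 790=795.47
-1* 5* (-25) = 125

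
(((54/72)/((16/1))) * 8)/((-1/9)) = -27/8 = -3.38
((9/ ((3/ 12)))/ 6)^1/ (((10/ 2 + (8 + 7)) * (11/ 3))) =9/ 110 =0.08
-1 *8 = -8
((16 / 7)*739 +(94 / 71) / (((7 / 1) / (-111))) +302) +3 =1973.15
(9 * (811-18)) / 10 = 7137 / 10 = 713.70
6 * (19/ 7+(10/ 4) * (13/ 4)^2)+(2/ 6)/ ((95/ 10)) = 1115657/ 6384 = 174.76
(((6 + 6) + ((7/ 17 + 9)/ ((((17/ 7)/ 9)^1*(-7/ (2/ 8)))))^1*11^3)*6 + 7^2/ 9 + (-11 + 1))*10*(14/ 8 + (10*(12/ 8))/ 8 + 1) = -4754355145/ 10404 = -456973.77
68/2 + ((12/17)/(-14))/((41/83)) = 165388/4879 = 33.90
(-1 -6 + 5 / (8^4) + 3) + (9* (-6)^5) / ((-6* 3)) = 15908869 / 4096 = 3884.00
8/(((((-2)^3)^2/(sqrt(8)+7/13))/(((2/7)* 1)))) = 1/52+sqrt(2)/14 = 0.12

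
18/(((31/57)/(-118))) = -121068/31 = -3905.42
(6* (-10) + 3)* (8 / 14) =-228 / 7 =-32.57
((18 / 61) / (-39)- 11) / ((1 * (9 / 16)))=-139664 / 7137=-19.57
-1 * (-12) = 12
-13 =-13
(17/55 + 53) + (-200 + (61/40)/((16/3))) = -1030691/7040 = -146.40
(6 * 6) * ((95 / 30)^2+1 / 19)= 6895 / 19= 362.89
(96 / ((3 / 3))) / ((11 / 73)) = 7008 / 11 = 637.09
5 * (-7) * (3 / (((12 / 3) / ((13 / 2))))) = -170.62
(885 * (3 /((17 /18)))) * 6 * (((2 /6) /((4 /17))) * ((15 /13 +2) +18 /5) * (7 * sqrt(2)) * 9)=132172803 * sqrt(2) /13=14378505.43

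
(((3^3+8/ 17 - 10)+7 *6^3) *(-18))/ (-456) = 78003/ 1292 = 60.37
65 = 65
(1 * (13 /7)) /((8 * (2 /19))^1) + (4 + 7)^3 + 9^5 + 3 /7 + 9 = 6763863 /112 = 60391.63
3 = 3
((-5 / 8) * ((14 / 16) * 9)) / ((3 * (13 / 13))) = -105 / 64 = -1.64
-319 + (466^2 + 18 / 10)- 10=1084144 / 5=216828.80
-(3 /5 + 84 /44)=-138 /55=-2.51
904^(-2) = 1/817216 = 0.00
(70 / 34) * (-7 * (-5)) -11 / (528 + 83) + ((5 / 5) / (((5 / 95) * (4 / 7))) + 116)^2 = 3713992891 / 166192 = 22347.60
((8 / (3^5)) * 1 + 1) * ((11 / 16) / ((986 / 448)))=38654 / 119799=0.32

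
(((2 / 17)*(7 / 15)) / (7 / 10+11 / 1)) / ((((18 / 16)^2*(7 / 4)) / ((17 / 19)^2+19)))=7319552 / 174481047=0.04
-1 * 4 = -4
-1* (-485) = 485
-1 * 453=-453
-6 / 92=-3 / 46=-0.07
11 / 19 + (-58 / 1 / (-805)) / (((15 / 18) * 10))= 224681 / 382375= 0.59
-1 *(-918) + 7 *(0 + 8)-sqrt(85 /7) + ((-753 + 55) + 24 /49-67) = 10265 /49-sqrt(595) /7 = 206.01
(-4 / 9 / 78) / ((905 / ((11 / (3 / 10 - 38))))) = 44 / 23951187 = 0.00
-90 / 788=-45 / 394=-0.11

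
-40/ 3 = -13.33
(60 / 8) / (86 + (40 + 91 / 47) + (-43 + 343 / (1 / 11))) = 235 / 120882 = 0.00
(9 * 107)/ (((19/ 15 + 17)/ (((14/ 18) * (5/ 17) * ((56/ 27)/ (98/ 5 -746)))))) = -655375/ 19032588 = -0.03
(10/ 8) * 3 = 15/ 4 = 3.75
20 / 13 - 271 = -3503 / 13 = -269.46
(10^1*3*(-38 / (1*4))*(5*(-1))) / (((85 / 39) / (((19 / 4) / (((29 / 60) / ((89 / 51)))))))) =93977325 / 8381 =11213.14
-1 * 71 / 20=-71 / 20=-3.55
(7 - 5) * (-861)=-1722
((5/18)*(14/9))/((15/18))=14/27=0.52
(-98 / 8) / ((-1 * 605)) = 49 / 2420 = 0.02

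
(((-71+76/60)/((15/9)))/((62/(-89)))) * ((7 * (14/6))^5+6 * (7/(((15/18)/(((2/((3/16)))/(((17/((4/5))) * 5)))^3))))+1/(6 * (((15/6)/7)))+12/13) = 65607392985011894351696/939697611328125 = 69817558.54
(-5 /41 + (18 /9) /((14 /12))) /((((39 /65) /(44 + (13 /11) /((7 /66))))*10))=88201 /6027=14.63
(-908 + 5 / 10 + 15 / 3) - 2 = -904.50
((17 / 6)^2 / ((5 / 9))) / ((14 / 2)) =289 / 140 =2.06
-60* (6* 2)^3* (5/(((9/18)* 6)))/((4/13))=-561600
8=8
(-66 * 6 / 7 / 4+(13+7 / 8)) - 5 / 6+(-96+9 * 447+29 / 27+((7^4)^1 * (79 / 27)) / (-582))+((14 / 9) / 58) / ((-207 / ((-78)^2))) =1148693264531 / 293474664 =3914.11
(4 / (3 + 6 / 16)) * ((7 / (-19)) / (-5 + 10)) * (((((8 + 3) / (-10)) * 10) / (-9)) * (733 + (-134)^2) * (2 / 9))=-92099392 / 207765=-443.29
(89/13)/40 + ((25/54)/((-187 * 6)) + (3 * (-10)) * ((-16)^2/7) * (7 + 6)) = -786374355769/55135080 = -14262.69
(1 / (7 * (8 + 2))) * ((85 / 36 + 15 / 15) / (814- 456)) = 121 / 902160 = 0.00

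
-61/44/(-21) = 61/924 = 0.07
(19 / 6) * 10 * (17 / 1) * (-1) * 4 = -6460 / 3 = -2153.33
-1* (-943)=943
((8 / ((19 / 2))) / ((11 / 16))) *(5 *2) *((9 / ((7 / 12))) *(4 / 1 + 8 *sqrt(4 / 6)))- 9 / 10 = 11046033 / 14630 + 737280 *sqrt(6) / 1463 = 1989.45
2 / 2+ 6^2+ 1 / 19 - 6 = 590 / 19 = 31.05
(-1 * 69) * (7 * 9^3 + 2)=-352245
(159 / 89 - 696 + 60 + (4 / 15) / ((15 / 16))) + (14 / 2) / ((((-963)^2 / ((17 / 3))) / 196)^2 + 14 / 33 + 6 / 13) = -42152046626358562257089 / 66493321366576038525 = -633.93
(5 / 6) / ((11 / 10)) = 25 / 33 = 0.76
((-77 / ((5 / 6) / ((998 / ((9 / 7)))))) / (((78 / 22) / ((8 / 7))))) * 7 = -94674272 / 585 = -161836.36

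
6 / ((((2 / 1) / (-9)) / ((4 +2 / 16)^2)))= -29403 / 64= -459.42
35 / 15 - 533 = -1592 / 3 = -530.67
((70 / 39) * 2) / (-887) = -140 / 34593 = -0.00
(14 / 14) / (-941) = -1 / 941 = -0.00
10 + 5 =15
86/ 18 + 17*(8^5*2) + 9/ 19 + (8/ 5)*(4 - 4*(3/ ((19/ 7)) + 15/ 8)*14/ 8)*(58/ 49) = 46674604364/ 41895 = 1114085.32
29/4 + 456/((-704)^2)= 449209/61952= 7.25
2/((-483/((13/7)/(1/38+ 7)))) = -988/902727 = -0.00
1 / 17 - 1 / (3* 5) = -2 / 255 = -0.01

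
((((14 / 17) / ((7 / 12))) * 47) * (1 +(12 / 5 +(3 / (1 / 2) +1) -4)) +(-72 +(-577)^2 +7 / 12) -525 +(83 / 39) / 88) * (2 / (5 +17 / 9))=291215849211 / 3014440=96606.95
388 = 388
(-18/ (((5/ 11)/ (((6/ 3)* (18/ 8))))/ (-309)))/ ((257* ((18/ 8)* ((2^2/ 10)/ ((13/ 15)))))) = 265122/ 1285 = 206.32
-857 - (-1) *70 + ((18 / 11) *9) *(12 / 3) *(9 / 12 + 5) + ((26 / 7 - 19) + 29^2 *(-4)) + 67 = -289563 / 77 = -3760.56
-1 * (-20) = 20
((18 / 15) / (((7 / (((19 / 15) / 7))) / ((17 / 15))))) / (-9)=-646 / 165375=-0.00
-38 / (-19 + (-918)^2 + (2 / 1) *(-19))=-38 / 842667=-0.00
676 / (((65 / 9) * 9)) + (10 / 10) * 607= 3087 / 5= 617.40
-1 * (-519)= 519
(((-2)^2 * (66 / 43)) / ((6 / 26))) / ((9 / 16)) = 18304 / 387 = 47.30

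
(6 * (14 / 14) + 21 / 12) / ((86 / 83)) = 2573 / 344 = 7.48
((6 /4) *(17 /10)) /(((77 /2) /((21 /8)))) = 0.17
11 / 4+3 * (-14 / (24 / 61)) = -104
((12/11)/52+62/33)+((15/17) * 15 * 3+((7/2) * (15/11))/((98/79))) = 9281695/204204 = 45.45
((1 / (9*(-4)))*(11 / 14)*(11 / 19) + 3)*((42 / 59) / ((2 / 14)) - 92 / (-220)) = 16.14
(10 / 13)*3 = 30 / 13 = 2.31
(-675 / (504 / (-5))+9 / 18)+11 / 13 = 8.04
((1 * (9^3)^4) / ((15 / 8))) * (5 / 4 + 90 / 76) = 6966595233198 / 19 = 366662907010.42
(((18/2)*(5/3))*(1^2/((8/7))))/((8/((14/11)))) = 735/352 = 2.09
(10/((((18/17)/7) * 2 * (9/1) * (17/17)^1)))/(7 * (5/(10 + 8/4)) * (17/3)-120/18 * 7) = -34/279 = -0.12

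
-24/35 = -0.69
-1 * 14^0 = -1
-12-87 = -99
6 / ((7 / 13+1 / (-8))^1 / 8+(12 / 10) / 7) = 174720 / 6497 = 26.89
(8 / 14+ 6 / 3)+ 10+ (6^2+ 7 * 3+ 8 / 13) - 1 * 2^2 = 6023 / 91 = 66.19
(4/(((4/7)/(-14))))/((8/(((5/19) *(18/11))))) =-5.28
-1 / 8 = -0.12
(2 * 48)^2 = 9216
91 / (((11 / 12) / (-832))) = -908544 / 11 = -82594.91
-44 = -44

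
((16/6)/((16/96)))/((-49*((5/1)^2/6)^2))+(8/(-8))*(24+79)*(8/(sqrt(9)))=-25236728/91875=-274.69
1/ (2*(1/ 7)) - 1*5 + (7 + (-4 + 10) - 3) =17/ 2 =8.50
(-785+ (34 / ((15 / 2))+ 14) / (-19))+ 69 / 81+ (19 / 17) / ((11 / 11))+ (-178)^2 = 1347394241 / 43605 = 30899.99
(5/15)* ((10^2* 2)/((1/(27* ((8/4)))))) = 3600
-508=-508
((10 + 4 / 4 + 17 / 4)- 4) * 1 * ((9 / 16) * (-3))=-1215 / 64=-18.98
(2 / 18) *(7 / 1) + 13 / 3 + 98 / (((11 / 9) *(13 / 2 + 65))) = 88234 / 14157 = 6.23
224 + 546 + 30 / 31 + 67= 837.97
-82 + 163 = 81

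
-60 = -60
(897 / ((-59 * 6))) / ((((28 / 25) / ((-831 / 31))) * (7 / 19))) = 118022775 / 716968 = 164.61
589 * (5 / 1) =2945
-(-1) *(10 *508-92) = 4988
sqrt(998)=31.59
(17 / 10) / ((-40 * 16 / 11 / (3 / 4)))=-561 / 25600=-0.02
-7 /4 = -1.75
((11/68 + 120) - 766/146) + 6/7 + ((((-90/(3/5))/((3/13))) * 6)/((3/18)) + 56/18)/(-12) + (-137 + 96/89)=1929.59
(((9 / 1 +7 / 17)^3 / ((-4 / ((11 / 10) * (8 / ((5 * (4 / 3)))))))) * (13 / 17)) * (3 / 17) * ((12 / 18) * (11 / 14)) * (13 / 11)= -228433920 / 9938999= -22.98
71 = 71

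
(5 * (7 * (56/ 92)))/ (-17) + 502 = 195792/ 391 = 500.75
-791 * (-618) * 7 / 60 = 570311 / 10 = 57031.10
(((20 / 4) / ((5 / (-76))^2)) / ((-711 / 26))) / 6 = -75088 / 10665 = -7.04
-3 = -3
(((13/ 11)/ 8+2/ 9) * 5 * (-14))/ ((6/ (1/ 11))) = -10255/ 26136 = -0.39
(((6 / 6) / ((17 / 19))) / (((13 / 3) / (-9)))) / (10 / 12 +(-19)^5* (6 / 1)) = 3078 / 19699842539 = 0.00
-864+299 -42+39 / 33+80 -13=-5927 / 11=-538.82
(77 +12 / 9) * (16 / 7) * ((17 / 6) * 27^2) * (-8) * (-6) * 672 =11929006080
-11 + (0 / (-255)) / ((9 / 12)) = -11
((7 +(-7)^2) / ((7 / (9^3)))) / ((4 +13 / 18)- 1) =104976 / 67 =1566.81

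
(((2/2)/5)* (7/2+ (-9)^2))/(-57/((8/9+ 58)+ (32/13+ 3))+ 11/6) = 3817203/214025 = 17.84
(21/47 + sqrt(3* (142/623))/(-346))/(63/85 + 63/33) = 935/5546 - 935* sqrt(265398)/534152724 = 0.17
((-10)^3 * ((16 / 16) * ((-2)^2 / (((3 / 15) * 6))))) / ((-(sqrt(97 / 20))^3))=400000 * sqrt(485) / 28227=312.08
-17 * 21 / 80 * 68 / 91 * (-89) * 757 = 58412391 / 260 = 224663.04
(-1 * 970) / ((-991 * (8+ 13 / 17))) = 16490 / 147659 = 0.11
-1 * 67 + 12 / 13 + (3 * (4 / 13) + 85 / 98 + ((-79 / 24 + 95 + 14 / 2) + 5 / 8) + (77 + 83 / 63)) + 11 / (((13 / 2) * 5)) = 113.70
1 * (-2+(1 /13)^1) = -25 /13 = -1.92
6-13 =-7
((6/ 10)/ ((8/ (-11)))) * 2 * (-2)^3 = 66/ 5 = 13.20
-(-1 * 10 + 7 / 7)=9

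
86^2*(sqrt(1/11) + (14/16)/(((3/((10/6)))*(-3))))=-64715/54 + 7396*sqrt(11)/11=1031.55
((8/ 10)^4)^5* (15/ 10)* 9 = 14843406974976/ 95367431640625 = 0.16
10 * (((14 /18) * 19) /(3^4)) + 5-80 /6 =-4745 /729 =-6.51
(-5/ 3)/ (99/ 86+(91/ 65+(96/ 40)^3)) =-53750/ 528099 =-0.10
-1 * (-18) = 18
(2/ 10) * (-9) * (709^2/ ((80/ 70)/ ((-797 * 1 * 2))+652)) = -25240115691/ 18187520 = -1387.77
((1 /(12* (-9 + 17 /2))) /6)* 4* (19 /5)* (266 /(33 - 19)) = -361 /45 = -8.02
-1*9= -9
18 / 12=3 / 2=1.50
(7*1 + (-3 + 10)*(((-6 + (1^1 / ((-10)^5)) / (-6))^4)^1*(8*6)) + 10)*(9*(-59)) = -69370771824320114874052800413 / 300000000000000000000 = -231235906.08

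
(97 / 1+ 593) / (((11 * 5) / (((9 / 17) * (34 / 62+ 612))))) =1387314 / 341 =4068.37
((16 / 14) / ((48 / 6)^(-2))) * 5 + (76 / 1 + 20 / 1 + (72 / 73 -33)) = 219577 / 511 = 429.70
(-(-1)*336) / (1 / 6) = 2016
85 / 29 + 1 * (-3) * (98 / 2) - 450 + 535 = -1713 / 29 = -59.07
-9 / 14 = -0.64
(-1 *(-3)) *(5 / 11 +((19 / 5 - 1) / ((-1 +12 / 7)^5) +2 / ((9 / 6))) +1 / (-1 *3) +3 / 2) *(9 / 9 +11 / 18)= 179573249 / 2062500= 87.07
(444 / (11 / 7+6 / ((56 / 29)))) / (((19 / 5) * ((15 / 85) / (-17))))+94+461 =-4606685 / 2489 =-1850.82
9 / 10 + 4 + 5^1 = 99 / 10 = 9.90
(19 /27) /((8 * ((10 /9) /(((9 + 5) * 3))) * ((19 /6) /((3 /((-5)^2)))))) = 63 /500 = 0.13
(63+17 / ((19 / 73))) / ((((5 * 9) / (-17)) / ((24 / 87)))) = -331568 / 24795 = -13.37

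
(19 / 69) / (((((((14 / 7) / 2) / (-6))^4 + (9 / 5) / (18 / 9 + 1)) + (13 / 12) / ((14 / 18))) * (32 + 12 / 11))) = 10260 / 2458079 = 0.00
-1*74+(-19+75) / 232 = -2139 / 29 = -73.76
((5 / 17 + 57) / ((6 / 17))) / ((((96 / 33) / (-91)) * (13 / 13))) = -487487 / 96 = -5077.99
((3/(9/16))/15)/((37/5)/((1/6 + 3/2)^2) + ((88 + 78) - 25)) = 200/80811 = 0.00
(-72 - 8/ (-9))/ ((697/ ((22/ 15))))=-2816/ 18819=-0.15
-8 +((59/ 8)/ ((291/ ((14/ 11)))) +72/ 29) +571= 565.52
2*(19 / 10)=3.80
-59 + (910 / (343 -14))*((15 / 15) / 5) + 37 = -1008 / 47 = -21.45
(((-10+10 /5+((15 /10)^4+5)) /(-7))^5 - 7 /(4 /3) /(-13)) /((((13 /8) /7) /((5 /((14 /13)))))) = 460070891295 /57276104704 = 8.03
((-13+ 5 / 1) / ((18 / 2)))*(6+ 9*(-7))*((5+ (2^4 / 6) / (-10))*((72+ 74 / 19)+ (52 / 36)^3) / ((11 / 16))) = 9932829568 / 360855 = 27525.82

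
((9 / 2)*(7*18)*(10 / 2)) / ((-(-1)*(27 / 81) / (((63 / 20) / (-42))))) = -5103 / 8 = -637.88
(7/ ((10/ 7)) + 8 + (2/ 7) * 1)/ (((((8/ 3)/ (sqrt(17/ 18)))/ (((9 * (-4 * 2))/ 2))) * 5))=-8307 * sqrt(34)/ 1400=-34.60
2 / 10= 1 / 5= 0.20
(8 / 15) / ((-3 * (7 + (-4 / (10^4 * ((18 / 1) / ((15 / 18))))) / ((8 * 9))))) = -691200 / 27215999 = -0.03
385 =385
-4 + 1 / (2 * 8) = -63 / 16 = -3.94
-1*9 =-9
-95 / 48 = -1.98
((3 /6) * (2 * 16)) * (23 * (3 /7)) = 1104 /7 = 157.71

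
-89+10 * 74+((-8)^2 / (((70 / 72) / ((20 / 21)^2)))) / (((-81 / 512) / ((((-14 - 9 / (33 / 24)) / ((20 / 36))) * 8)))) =3813756823 / 33957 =112311.36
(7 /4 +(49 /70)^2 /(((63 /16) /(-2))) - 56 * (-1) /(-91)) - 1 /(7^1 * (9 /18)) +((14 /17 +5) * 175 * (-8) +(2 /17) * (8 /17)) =-192957267851 /23669100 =-8152.29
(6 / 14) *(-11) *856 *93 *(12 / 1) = -31524768 / 7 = -4503538.29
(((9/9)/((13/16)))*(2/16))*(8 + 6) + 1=41/13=3.15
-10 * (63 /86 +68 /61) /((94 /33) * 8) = -1599015 /1972496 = -0.81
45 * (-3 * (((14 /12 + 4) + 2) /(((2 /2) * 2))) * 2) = -1935 /2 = -967.50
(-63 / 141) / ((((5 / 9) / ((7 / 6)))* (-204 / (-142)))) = -10437 / 15980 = -0.65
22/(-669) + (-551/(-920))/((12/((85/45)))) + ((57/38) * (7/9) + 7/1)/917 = 204036491/2902603680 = 0.07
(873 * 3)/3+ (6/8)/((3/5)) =3497/4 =874.25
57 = 57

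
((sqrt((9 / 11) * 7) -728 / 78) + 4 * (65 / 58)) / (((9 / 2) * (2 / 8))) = -3376 / 783 + 8 * sqrt(77) / 33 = -2.18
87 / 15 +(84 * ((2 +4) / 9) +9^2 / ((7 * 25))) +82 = 25246 / 175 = 144.26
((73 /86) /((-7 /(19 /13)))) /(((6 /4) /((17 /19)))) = -1241 /11739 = -0.11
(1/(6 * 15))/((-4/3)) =-1/120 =-0.01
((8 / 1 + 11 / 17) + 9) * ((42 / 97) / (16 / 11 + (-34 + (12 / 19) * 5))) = -1316700 / 5064079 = -0.26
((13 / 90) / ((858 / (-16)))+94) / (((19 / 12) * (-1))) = -558344 / 9405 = -59.37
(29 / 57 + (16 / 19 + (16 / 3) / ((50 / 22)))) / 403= 5269 / 574275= 0.01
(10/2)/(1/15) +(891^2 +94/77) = 61134706/77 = 793957.22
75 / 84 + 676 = 18953 / 28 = 676.89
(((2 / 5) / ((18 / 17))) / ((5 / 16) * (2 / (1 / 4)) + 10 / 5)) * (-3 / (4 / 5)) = -0.31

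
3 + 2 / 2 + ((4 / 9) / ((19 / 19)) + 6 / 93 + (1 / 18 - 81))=-4739 / 62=-76.44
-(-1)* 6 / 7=6 / 7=0.86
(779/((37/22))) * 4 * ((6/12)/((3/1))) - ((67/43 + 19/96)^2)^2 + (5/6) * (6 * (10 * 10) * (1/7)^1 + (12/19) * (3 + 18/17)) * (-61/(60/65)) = -110822533270419062306825/24291875179270766592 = -4562.12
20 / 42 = 0.48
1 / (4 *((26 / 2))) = 1 / 52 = 0.02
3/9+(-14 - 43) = -170/3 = -56.67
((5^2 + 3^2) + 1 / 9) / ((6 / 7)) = 2149 / 54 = 39.80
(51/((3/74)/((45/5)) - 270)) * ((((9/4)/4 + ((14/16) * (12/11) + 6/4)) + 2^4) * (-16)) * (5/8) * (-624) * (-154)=206905247640/59939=3451930.26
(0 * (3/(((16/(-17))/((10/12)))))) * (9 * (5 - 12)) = 0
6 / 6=1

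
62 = 62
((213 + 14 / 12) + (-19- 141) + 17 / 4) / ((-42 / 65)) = -90.41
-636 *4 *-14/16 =2226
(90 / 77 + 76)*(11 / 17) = 5942 / 119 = 49.93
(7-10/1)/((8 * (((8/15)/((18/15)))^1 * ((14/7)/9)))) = -243/64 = -3.80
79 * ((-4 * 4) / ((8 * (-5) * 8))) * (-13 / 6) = -1027 / 120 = -8.56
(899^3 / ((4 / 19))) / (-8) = -13804881281 / 32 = -431402540.03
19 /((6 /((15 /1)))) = 95 /2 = 47.50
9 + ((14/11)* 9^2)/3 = 477/11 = 43.36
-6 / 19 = -0.32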